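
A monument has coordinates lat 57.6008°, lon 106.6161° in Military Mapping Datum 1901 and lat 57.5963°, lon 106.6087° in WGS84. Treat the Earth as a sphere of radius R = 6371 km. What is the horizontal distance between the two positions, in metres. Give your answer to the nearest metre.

667 m

Δφ = 57.5963° − 57.6008° = -0.0045°; Δλ = 106.6087° − 106.6161° = -0.0074°.
1° along a meridian = πR/180 = 111195 m.
ΔN = Δφ × 111195 = -500.4 m; ΔE = Δλ × 111195 × cos(57.6008°) = -0.0074 × 111195 × 0.535815 = -440.9 m.
Distance = √(ΔE² + ΔN²) = √((-440.9)² + (-500.4)²) = 666.9 m.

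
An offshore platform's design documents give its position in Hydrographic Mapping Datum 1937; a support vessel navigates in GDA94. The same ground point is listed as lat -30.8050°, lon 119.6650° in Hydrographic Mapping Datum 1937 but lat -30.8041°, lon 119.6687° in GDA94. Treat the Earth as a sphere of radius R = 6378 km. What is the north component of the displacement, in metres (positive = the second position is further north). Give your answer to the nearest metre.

Δφ = -30.8041° − -30.8050° = +0.0009°; Δλ = 119.6687° − 119.6650° = +0.0037°.
1° along a meridian = πR/180 = 111317 m.
ΔN = Δφ × 111317 = 100.2 m; ΔE = Δλ × 111317 × cos(-30.8050°) = +0.0037 × 111317 × 0.858915 = 353.8 m.

ΔN = 100 m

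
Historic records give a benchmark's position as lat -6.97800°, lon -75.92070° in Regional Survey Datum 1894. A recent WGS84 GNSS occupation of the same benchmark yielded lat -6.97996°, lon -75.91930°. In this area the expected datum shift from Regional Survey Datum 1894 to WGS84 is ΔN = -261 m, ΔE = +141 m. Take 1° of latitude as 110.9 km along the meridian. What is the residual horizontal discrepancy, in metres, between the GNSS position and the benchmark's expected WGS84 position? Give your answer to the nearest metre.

46 m

Observed coordinate differences: Δφ = -0.00196°, Δλ = +0.00140°.
Converting to metres (1° lat = 110900 m, cos φ = 0.992593): observed ΔN = -217.4 m, observed ΔE = 154.1 m.
Subtracting the expected shift leaves a residual of -217.4 − (-261) = 43.6 m north and 154.1 − (141) = 13.1 m east.
Residual distance = √(43.6² + 13.1²) = 45.6 m.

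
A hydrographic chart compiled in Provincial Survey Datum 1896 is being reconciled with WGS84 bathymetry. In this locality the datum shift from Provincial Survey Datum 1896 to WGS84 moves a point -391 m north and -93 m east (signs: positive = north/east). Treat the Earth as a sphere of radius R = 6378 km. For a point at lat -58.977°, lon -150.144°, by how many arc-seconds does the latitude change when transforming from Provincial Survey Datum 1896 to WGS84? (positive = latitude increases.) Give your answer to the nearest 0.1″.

On a sphere of radius R, 1 rad of latitude = R, so Δφ = ΔN / R = -391.0 / 6378000 = -6.1304e-05 rad = -12.645″.

Δφ = -12.6″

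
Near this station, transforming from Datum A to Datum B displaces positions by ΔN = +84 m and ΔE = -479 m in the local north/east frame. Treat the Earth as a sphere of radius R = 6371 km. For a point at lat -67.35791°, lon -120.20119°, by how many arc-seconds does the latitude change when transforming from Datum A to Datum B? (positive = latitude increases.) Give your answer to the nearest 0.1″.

Δφ = 2.7″

On a sphere of radius R, 1 rad of latitude = R, so Δφ = ΔN / R = 84.0 / 6371000 = 1.3185e-05 rad = 2.720″.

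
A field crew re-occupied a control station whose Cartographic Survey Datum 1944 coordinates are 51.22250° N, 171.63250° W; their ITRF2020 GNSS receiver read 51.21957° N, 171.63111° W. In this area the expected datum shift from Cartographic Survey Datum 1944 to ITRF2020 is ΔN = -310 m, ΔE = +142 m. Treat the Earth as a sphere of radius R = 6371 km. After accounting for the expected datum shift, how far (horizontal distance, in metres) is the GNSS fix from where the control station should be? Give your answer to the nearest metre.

48 m

Observed coordinate differences: Δφ = -0.00293°, Δλ = +0.00139°.
Converting to metres (1° lat = 111195 m, cos φ = 0.626298): observed ΔN = -325.8 m, observed ΔE = 96.8 m.
Subtracting the expected shift leaves a residual of -325.8 − (-310) = -15.8 m north and 96.8 − (142) = -45.2 m east.
Residual distance = √((-15.8)² + (-45.2)²) = 47.9 m.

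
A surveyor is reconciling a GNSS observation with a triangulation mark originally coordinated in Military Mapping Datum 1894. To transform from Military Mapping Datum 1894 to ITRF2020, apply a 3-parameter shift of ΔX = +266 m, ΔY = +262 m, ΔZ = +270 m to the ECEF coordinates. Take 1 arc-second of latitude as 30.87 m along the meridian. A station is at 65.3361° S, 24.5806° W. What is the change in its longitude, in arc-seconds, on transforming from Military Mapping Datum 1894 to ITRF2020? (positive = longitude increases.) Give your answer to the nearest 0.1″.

Δλ = 27.1″

sin φ = -0.908771, cos φ = 0.417295, sin λ = -0.415973, cos λ = 0.909377.
East component: ΔE = −sin λ·ΔX + cos λ·ΔY = −(-0.415973)(266) + (0.909377)(262) = 348.91 m.
1° of latitude spans 3600 × 30.87 = 111132 m; at latitude φ, 1° of longitude spans that × cos φ = 46374.8 m, so Δλ = 348.91 / 46374.8 × 3600 = 27.085″.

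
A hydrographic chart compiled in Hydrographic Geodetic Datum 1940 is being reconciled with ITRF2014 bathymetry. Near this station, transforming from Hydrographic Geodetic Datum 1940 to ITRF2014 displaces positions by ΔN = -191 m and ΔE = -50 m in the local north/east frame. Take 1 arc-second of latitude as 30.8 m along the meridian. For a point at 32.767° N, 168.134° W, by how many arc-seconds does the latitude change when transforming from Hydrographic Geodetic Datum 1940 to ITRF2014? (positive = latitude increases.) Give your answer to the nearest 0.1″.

Δφ = -6.2″

1″ of latitude = 30.80 m, so Δφ = -191.0 / 30.80 = -6.201″.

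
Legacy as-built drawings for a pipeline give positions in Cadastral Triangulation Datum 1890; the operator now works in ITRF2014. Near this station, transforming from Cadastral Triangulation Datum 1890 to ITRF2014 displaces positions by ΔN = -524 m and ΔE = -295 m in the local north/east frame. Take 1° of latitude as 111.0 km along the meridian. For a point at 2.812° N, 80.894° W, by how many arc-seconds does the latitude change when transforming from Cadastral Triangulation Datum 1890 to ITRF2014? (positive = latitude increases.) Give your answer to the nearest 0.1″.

Δφ = -17.0″

1° of latitude = 111.0 km, so Δφ = -524.0 / 111000 = -0.0047207° = -16.995″.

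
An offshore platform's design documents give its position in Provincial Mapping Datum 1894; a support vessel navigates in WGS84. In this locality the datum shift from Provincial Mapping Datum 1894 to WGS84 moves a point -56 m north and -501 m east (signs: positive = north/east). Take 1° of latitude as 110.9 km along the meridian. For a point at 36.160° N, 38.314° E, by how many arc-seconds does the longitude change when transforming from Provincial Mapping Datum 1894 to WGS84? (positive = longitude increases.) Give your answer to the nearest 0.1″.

At latitude 36.160°, cos φ = 0.807372.
1° of longitude at this latitude = 110.9 × cos φ = 89.54 km, so Δλ = -501.0 / 89537.6 = -0.0055954° = -20.143″.

Δλ = -20.1″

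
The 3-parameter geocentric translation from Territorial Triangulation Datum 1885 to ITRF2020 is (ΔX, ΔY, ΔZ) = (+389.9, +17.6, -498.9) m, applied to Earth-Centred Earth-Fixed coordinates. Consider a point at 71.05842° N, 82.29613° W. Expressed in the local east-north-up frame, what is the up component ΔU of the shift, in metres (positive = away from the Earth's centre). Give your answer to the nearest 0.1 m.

At φ = 71.05842°, λ = -82.29613°: sin φ = 0.945850, cos φ = 0.324604, sin λ = -0.990974, cos λ = 0.134053.
ΔU = cos φ cos λ·ΔX + cos φ sin λ·ΔY + sin φ·ΔZ = (0.324604)(0.134053)(389.9) + (0.324604)(-0.990974)(17.6) + (0.945850)(-498.9) = -460.58 m.

ΔU = -460.6 m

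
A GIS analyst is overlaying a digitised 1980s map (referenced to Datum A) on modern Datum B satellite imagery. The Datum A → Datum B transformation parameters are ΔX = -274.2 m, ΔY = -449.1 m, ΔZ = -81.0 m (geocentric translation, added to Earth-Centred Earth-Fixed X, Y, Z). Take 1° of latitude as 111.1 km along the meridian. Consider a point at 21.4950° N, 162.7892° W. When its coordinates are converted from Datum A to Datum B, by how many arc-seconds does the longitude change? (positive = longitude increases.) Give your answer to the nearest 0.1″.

Δλ = 12.1″

sin φ = 0.366420, cos φ = 0.930450, sin λ = -0.295888, cos λ = -0.955223.
East component: ΔE = −sin λ·ΔX + cos λ·ΔY = −(-0.295888)(-274.2) + (-0.955223)(-449.1) = 347.86 m.
1° of latitude spans 111100 m; at latitude φ, 1° of longitude spans that × cos φ = 103372.9 m, so Δλ = 347.86 / 103372.9 × 3600 = 12.114″.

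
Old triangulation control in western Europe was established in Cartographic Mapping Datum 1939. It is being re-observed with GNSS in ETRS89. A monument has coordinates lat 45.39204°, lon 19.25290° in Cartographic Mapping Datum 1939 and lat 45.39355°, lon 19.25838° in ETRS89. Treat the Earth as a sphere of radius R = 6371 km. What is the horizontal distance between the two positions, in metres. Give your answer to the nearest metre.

460 m

Δφ = 45.39355° − 45.39204° = +0.00151°; Δλ = 19.25838° − 19.25290° = +0.00548°.
1° along a meridian = πR/180 = 111195 m.
ΔN = Δφ × 111195 = 167.9 m; ΔE = Δλ × 111195 × cos(45.39204°) = +0.00548 × 111195 × 0.702252 = 427.9 m.
Distance = √(ΔE² + ΔN²) = √(427.9² + 167.9²) = 459.7 m.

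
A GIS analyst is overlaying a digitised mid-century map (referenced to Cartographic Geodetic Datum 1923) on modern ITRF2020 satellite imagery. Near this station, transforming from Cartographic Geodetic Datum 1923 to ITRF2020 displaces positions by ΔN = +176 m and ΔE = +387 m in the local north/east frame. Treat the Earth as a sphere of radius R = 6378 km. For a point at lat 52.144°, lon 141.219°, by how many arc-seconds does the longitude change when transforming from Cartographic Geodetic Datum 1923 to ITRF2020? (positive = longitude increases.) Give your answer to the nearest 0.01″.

At latitude 52.144°, cos φ = 0.613679.
One radian of longitude at latitude φ spans R cos φ, so Δλ = ΔE / (R cos φ) = 387.0 / (6378000 × 0.613679) = 9.8875e-05 rad = 20.394″.

Δλ = 20.39″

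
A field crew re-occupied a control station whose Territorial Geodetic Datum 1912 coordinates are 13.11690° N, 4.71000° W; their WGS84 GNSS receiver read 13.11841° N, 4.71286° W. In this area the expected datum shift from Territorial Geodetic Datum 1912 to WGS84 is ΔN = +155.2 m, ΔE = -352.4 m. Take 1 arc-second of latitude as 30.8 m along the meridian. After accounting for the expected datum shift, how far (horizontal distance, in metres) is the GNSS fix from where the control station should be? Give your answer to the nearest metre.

45 m

Observed coordinate differences: Δφ = +0.00151°, Δλ = -0.00286°.
Converting to metres (1° lat = 110880 m, cos φ = 0.973909): observed ΔN = 167.4 m, observed ΔE = -308.8 m.
Subtracting the expected shift leaves a residual of 167.4 − (155.2) = 12.2 m north and -308.8 − (-352.4) = 43.6 m east.
Residual distance = √(12.2² + 43.6²) = 45.2 m.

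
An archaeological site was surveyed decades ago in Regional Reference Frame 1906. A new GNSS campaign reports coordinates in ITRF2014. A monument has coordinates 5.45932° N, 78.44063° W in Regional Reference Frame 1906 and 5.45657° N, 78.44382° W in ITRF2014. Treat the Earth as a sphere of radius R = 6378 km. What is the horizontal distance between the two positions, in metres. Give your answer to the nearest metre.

Δφ = 5.45657° − 5.45932° = -0.00275°; Δλ = -78.44382° − -78.44063° = -0.00319°.
1° along a meridian = πR/180 = 111317 m.
ΔN = Δφ × 111317 = -306.1 m; ΔE = Δλ × 111317 × cos(5.45932°) = -0.00319 × 111317 × 0.995464 = -353.5 m.
Distance = √(ΔE² + ΔN²) = √((-353.5)² + (-306.1)²) = 467.6 m.

468 m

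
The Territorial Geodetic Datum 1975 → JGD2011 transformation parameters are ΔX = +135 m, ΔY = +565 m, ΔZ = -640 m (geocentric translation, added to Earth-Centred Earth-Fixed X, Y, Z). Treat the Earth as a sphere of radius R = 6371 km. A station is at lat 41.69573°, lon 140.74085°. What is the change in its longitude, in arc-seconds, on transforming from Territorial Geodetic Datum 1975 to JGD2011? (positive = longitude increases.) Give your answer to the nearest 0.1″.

Δλ = -22.7″

sin φ = 0.665175, cos φ = 0.746688, sin λ = 0.632829, cos λ = -0.774292.
East component: ΔE = −sin λ·ΔX + cos λ·ΔY = −(0.632829)(135) + (-0.774292)(565) = -522.91 m.
1° of latitude spans πR/180 = 111195 m; at latitude φ, 1° of longitude spans that × cos φ = 83027.9 m, so Δλ = -522.91 / 83027.9 × 3600 = -22.673″.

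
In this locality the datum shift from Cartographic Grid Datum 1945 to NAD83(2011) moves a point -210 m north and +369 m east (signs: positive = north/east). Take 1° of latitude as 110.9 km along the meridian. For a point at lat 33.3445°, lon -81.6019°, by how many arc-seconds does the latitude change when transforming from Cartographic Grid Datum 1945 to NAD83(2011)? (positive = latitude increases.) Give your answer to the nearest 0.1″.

Δφ = -6.8″

1° of latitude = 110.9 km, so Δφ = -210.0 / 110900 = -0.0018936° = -6.817″.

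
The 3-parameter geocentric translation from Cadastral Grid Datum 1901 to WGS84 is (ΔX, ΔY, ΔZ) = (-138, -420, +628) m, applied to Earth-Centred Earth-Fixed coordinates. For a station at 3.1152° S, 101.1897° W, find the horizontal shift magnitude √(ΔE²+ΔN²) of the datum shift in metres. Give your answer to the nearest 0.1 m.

The local east axis at (φ, λ) is (−sin λ, cos λ, 0), so ΔE = −sin(-101.1897°)·(-138) + cos(-101.1897°)·(-420) = -53.87 m.
The local north axis is (−sin φ cos λ, −sin φ sin λ, cos φ), giving ΔN = 1.455 + 22.390 + 627.072 = 650.92 m.
Horizontal magnitude = √(ΔE² + ΔN²) = √((-53.87)² + 650.92²) = 653.14 m.

653.1 m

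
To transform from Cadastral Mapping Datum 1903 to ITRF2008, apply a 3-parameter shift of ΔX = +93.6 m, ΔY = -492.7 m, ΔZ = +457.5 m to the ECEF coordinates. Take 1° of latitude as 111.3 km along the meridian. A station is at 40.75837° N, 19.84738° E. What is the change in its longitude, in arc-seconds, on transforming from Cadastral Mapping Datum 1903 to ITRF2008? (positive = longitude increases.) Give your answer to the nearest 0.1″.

Δλ = -21.1″

sin φ = 0.652870, cos φ = 0.757470, sin λ = 0.339516, cos λ = 0.940600.
East component: ΔE = −sin λ·ΔX + cos λ·ΔY = −(0.339516)(93.6) + (0.940600)(-492.7) = -495.21 m.
1° of latitude spans 111300 m; at latitude φ, 1° of longitude spans that × cos φ = 84306.4 m, so Δλ = -495.21 / 84306.4 × 3600 = -21.146″.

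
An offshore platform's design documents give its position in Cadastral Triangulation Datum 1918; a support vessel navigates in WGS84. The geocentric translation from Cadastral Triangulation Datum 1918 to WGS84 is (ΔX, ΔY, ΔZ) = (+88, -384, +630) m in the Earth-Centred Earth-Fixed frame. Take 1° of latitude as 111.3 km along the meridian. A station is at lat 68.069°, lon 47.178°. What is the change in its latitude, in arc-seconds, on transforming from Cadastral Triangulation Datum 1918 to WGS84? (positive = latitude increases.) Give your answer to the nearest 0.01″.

sin φ = 0.927634, cos φ = 0.373490, sin λ = 0.733469, cos λ = 0.679723.
North component: ΔN = −sin φ cos λ·ΔX − sin φ sin λ·ΔY + cos φ·ΔZ = −(0.927634)(0.679723)(88) − (0.927634)(0.733469)(-384) + (0.373490)(630) = 441.08 m.
1° of latitude spans 111300 m, so Δφ = 441.08 / 111300 × 3600 = 14.267″.

Δφ = 14.27″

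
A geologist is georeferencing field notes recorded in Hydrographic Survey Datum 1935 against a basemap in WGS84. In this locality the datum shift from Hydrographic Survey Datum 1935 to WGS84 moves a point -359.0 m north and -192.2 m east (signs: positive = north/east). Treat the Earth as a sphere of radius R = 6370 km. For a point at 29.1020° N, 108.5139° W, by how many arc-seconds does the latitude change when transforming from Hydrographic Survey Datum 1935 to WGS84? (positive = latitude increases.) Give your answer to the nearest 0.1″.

Δφ = -11.6″

On a sphere of radius R, 1 rad of latitude = R, so Δφ = ΔN / R = -359.0 / 6370000 = -5.6358e-05 rad = -11.625″.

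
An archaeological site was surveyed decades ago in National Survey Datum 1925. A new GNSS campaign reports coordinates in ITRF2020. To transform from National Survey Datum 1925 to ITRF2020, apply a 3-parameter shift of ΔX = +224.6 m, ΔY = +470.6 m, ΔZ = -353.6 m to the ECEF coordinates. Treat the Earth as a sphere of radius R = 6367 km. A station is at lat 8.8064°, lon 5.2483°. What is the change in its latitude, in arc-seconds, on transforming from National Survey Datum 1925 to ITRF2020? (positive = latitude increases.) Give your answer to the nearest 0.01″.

Δφ = -12.64″

sin φ = 0.153096, cos φ = 0.988211, sin λ = 0.091472, cos λ = 0.995808.
North component: ΔN = −sin φ cos λ·ΔX − sin φ sin λ·ΔY + cos φ·ΔZ = −(0.153096)(0.995808)(224.6) − (0.153096)(0.091472)(470.6) + (0.988211)(-353.6) = -390.26 m.
1° of latitude spans πR/180 = 111125 m, so Δφ = -390.26 / 111125 × 3600 = -12.643″.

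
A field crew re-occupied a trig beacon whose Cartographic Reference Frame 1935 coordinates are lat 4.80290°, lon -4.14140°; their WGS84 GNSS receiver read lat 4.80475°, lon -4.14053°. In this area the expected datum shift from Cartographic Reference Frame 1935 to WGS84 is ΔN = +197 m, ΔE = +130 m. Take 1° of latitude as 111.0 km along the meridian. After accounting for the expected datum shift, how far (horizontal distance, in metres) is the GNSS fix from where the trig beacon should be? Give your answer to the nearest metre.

Observed coordinate differences: Δφ = +0.00185°, Δλ = +0.00087°.
Converting to metres (1° lat = 111000 m, cos φ = 0.996489): observed ΔN = 205.4 m, observed ΔE = 96.2 m.
Subtracting the expected shift leaves a residual of 205.4 − (197) = 8.4 m north and 96.2 − (130) = -33.8 m east.
Residual distance = √(8.4² + (-33.8)²) = 34.8 m.

35 m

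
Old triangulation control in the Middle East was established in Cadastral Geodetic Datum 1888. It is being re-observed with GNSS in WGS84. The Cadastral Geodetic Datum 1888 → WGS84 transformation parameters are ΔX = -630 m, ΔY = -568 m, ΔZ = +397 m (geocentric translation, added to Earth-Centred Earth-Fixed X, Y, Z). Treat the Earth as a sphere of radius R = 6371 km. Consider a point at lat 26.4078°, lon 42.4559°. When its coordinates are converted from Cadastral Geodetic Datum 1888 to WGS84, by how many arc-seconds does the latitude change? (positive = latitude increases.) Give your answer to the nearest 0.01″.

Δφ = 23.73″

sin φ = 0.444757, cos φ = 0.895651, sin λ = 0.675023, cos λ = 0.737797.
North component: ΔN = −sin φ cos λ·ΔX − sin φ sin λ·ΔY + cos φ·ΔZ = −(0.444757)(0.737797)(-630) − (0.444757)(0.675023)(-568) + (0.895651)(397) = 732.83 m.
1° of latitude spans πR/180 = 111195 m, so Δφ = 732.83 / 111195 × 3600 = 23.726″.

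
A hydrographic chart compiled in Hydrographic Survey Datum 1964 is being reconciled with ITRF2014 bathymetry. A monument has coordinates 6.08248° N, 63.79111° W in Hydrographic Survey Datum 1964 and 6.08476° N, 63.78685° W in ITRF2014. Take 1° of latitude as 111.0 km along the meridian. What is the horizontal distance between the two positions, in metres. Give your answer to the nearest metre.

Δφ = 6.08476° − 6.08248° = +0.00228°; Δλ = -63.78685° − -63.79111° = +0.00426°.
ΔN = Δφ × 111000 = 253.1 m; ΔE = Δλ × 111000 × cos(6.08248°) = +0.00426 × 111000 × 0.994370 = 470.2 m.
Distance = √(ΔE² + ΔN²) = √(470.2² + 253.1²) = 534.0 m.

534 m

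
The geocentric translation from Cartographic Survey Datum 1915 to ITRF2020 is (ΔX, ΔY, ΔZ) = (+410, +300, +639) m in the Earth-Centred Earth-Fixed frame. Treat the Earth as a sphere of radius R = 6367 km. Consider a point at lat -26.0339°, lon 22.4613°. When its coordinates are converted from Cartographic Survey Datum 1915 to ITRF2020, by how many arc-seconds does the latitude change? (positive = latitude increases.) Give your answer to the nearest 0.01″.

Δφ = 25.62″

sin φ = -0.438903, cos φ = 0.898535, sin λ = 0.382059, cos λ = 0.924138.
North component: ΔN = −sin φ cos λ·ΔX − sin φ sin λ·ΔY + cos φ·ΔZ = −(-0.438903)(0.924138)(410) − (-0.438903)(0.382059)(300) + (0.898535)(639) = 790.77 m.
1° of latitude spans πR/180 = 111125 m, so Δφ = 790.77 / 111125 × 3600 = 25.618″.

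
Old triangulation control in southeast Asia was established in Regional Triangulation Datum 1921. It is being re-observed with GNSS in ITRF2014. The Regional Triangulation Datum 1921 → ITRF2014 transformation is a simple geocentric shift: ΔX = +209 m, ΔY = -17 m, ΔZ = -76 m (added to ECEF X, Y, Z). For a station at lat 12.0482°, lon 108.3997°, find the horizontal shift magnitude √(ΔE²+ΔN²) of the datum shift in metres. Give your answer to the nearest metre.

201 m

At φ = 12.0482°, λ = 108.3997°: sin φ = 0.208734, cos φ = 0.977972, sin λ = 0.948878, cos λ = -0.315644.
ΔE = −sin λ·ΔX + cos λ·ΔY = −(0.948878)·(209) + (-0.315644)·(-17) = -192.95 m.
ΔN = −sin φ cos λ·ΔX − sin φ sin λ·ΔY + cos φ·ΔZ = −(0.208734)(-0.315644)(209) − (0.208734)(0.948878)(-17) + (0.977972)(-76) = -57.19 m.
Horizontal magnitude = √(ΔE² + ΔN²) = √((-192.95)² + (-57.19)²) = 201.25 m.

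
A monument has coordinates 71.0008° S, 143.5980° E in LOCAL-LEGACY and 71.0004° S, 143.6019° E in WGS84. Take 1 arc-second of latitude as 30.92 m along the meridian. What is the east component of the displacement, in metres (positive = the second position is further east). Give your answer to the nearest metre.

ΔE = 141 m

Δφ = -71.0004° − -71.0008° = +0.0004°; Δλ = 143.6019° − 143.5980° = +0.0039°.
1° of latitude = 3600 × 30.92 = 111312 m.
ΔN = Δφ × 111312 = 44.5 m; ΔE = Δλ × 111312 × cos(-71.0008°) = +0.0039 × 111312 × 0.325555 = 141.3 m.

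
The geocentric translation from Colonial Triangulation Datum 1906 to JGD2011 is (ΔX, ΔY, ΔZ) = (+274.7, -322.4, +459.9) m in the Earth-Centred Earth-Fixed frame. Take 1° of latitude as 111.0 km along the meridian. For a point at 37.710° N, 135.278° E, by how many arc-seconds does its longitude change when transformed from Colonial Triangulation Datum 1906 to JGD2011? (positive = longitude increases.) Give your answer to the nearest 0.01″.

sin φ = 0.611665, cos φ = 0.791117, sin λ = 0.703668, cos λ = -0.710529.
East component: ΔE = −sin λ·ΔX + cos λ·ΔY = −(0.703668)(274.7) + (-0.710529)(-322.4) = 35.78 m.
1° of latitude spans 111000 m; at latitude φ, 1° of longitude spans that × cos φ = 87814.0 m, so Δλ = 35.78 / 87814.0 × 3600 = 1.467″.

Δλ = 1.47″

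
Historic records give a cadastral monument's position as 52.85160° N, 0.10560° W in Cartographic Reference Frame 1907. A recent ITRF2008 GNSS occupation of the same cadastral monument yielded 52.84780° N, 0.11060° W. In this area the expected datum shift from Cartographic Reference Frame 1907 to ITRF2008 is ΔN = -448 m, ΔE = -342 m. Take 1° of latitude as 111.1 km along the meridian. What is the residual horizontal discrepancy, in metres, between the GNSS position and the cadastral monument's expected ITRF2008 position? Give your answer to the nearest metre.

27 m

Observed coordinate differences: Δφ = -0.00380°, Δλ = -0.00500°.
Converting to metres (1° lat = 111100 m, cos φ = 0.603882): observed ΔN = -422.2 m, observed ΔE = -335.5 m.
Subtracting the expected shift leaves a residual of -422.2 − (-448) = 25.8 m north and -335.5 − (-342) = 6.5 m east.
Residual distance = √(25.8² + 6.5²) = 26.6 m.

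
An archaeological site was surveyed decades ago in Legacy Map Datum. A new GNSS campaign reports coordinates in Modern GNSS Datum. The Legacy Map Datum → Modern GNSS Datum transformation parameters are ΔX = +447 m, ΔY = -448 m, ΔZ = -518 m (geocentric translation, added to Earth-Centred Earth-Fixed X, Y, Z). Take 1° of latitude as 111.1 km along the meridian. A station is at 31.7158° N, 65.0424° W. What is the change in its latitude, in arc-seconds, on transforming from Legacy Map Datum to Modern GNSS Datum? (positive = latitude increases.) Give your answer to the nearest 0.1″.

Δφ = -24.4″

sin φ = 0.525706, cos φ = 0.850666, sin λ = -0.906620, cos λ = 0.421947.
North component: ΔN = −sin φ cos λ·ΔX − sin φ sin λ·ΔY + cos φ·ΔZ = −(0.525706)(0.421947)(447) − (0.525706)(-0.906620)(-448) + (0.850666)(-518) = -753.32 m.
1° of latitude spans 111100 m, so Δφ = -753.32 / 111100 × 3600 = -24.410″.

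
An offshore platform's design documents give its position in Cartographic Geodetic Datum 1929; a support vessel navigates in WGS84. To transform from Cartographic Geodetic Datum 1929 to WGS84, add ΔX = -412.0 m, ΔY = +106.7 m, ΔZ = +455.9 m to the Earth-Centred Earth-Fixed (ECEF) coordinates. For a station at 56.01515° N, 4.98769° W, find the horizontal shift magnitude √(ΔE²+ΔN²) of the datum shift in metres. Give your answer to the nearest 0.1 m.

607.0 m

At φ = 56.01515°, λ = -4.98769°: sin φ = 0.829185, cos φ = 0.558974, sin λ = -0.086942, cos λ = 0.996213.
ΔE = −sin λ·ΔX + cos λ·ΔY = −(-0.086942)·(-412.0) + (0.996213)·(106.7) = 70.48 m.
ΔN = −sin φ cos λ·ΔX − sin φ sin λ·ΔY + cos φ·ΔZ = −(0.829185)(0.996213)(-412.0) − (0.829185)(-0.086942)(106.7) + (0.558974)(455.9) = 602.86 m.
Horizontal magnitude = √(ΔE² + ΔN²) = √(70.48² + 602.86²) = 606.96 m.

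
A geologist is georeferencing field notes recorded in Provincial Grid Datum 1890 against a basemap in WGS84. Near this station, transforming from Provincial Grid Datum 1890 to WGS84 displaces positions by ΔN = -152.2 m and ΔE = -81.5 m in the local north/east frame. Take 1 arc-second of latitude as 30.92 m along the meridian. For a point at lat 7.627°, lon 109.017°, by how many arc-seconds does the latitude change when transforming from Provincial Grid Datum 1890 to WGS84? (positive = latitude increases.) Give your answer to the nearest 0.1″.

1″ of latitude = 30.92 m, so Δφ = -152.2 / 30.92 = -4.922″.

Δφ = -4.9″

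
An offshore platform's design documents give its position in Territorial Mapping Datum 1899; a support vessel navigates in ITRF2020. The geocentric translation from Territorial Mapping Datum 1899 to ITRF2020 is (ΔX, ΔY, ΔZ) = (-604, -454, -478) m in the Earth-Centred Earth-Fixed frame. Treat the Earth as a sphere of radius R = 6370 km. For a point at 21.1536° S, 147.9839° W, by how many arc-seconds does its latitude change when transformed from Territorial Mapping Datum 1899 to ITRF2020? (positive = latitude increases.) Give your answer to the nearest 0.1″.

Δφ = -5.6″

sin φ = -0.360869, cos φ = 0.932616, sin λ = -0.530158, cos λ = -0.847899.
North component: ΔN = −sin φ cos λ·ΔX − sin φ sin λ·ΔY + cos φ·ΔZ = −(-0.360869)(-0.847899)(-604) − (-0.360869)(-0.530158)(-454) + (0.932616)(-478) = -174.12 m.
1° of latitude spans πR/180 = 111177 m, so Δφ = -174.12 / 111177 × 3600 = -5.638″.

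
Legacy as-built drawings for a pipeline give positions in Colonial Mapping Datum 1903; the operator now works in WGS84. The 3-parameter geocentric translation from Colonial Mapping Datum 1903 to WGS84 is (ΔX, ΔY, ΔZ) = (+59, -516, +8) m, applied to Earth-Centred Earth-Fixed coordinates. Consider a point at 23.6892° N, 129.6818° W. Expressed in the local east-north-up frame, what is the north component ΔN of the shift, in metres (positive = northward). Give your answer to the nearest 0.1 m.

The local north axis is (−sin φ cos λ, −sin φ sin λ, cos φ), giving ΔN = 15.136 − 159.551 + 7.326 = -137.09 m.

ΔN = -137.1 m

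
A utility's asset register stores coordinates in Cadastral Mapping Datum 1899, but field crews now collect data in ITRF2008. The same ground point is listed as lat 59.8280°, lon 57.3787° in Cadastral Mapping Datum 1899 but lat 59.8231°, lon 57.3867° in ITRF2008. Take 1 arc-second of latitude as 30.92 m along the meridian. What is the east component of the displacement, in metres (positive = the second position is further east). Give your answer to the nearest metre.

ΔE = 448 m

Δφ = 59.8231° − 59.8280° = -0.0049°; Δλ = 57.3867° − 57.3787° = +0.0080°.
1° of latitude = 3600 × 30.92 = 111312 m.
ΔN = Δφ × 111312 = -545.4 m; ΔE = Δλ × 111312 × cos(59.8280°) = +0.0080 × 111312 × 0.502598 = 447.6 m.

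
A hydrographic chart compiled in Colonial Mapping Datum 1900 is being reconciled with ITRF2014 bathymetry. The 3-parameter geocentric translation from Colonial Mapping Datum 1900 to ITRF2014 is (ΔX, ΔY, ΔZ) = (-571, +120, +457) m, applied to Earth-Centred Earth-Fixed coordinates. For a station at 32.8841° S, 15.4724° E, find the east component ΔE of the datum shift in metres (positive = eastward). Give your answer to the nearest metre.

The local east axis at (φ, λ) is (−sin λ, cos λ, 0), so ΔE = −sin(15.4724°)·(-571) + cos(15.4724°)·120 = 267.98 m.

ΔE = 268 m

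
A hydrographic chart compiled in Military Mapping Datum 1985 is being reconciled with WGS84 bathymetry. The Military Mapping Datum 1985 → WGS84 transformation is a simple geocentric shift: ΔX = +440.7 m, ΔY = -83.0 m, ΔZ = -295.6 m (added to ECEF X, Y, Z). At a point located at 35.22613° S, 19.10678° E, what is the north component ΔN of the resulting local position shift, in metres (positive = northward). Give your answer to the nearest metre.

At φ = -35.22613°, λ = 19.10678°: sin φ = -0.576805, cos φ = 0.816882, sin λ = 0.327330, cos λ = 0.944910.
ΔN = −sin φ cos λ·ΔX − sin φ sin λ·ΔY + cos φ·ΔZ = −(-0.576805)(0.944910)(440.7) − (-0.576805)(0.327330)(-83.0) + (0.816882)(-295.6) = -16.95 m.

ΔN = -17 m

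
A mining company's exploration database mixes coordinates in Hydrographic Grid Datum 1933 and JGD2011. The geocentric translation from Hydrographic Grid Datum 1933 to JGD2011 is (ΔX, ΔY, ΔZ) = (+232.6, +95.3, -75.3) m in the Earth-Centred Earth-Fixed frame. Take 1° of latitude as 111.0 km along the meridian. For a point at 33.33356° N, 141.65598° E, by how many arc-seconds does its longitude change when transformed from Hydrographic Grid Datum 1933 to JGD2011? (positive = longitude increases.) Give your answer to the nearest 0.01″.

sin φ = 0.549512, cos φ = 0.835486, sin λ = 0.620382, cos λ = -0.784300.
East component: ΔE = −sin λ·ΔX + cos λ·ΔY = −(0.620382)(232.6) + (-0.784300)(95.3) = -219.04 m.
1° of latitude spans 111000 m; at latitude φ, 1° of longitude spans that × cos φ = 92738.9 m, so Δλ = -219.04 / 92738.9 × 3600 = -8.503″.

Δλ = -8.50″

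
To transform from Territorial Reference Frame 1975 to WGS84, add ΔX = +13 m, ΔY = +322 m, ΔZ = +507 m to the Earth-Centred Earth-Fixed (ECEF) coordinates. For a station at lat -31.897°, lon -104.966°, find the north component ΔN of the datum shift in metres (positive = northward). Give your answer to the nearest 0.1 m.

ΔN = 264.3 m

The local north axis is (−sin φ cos λ, −sin φ sin λ, cos φ), giving ΔN = -1.774 − 164.371 + 430.443 = 264.30 m.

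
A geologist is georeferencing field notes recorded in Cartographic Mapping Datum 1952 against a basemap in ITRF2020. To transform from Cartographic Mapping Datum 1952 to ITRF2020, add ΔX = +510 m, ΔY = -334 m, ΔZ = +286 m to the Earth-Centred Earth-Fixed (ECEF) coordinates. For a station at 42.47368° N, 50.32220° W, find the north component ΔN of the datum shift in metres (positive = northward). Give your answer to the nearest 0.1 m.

ΔN = -182.5 m

At φ = 42.47368°, λ = -50.32220°: sin φ = 0.675251, cos φ = 0.737588, sin λ = -0.769647, cos λ = 0.638470.
ΔN = −sin φ cos λ·ΔX − sin φ sin λ·ΔY + cos φ·ΔZ = −(0.675251)(0.638470)(510) − (0.675251)(-0.769647)(-334) + (0.737588)(286) = -182.51 m.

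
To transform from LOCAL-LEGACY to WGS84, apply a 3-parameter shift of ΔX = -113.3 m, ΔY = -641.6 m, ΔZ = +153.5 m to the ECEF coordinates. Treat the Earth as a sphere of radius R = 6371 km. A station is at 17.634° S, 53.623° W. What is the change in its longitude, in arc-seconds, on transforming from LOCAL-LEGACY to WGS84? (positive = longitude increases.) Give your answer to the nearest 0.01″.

sin φ = -0.302935, cos φ = 0.953011, sin λ = -0.805132, cos λ = 0.593096.
East component: ΔE = −sin λ·ΔX + cos λ·ΔY = −(-0.805132)(-113.3) + (0.593096)(-641.6) = -471.75 m.
1° of latitude spans πR/180 = 111195 m; at latitude φ, 1° of longitude spans that × cos φ = 105970.0 m, so Δλ = -471.75 / 105970.0 × 3600 = -16.026″.

Δλ = -16.03″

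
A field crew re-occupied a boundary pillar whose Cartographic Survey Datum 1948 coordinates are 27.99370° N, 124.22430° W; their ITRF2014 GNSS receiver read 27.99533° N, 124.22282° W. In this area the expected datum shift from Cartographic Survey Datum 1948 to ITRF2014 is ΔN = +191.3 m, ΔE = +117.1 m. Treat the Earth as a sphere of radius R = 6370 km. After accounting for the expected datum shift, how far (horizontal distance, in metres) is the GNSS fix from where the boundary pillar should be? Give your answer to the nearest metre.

30 m

Observed coordinate differences: Δφ = +0.00163°, Δλ = +0.00148°.
Converting to metres (1° lat = 111177 m, cos φ = 0.882999): observed ΔN = 181.2 m, observed ΔE = 145.3 m.
Subtracting the expected shift leaves a residual of 181.2 − (191.3) = -10.1 m north and 145.3 − (117.1) = 28.2 m east.
Residual distance = √((-10.1)² + 28.2²) = 29.9 m.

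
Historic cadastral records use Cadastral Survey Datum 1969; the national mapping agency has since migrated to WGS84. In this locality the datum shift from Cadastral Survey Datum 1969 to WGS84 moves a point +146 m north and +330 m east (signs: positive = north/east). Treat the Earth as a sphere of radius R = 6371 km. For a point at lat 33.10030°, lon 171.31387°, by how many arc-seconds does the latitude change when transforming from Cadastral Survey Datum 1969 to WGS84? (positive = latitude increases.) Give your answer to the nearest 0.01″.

On a sphere of radius R, 1 rad of latitude = R, so Δφ = ΔN / R = 146.0 / 6371000 = 2.2916e-05 rad = 4.727″.

Δφ = 4.73″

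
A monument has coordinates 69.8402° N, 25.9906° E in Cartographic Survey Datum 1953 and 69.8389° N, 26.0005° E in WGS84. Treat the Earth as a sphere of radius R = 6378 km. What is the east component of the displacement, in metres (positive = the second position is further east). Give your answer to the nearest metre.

Δφ = 69.8389° − 69.8402° = -0.0013°; Δλ = 26.0005° − 25.9906° = +0.0099°.
1° along a meridian = πR/180 = 111317 m.
ΔN = Δφ × 111317 = -144.7 m; ΔE = Δλ × 111317 × cos(69.8402°) = +0.0099 × 111317 × 0.344640 = 379.8 m.

ΔE = 380 m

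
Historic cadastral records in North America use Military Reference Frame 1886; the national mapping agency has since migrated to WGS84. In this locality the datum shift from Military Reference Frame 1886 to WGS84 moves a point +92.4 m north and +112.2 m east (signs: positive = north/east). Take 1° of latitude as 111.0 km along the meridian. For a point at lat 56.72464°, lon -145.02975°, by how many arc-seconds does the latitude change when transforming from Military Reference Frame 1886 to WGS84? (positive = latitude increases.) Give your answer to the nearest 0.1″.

Δφ = 3.0″

1° of latitude = 111.0 km, so Δφ = 92.4 / 111000 = 0.0008324° = 2.997″.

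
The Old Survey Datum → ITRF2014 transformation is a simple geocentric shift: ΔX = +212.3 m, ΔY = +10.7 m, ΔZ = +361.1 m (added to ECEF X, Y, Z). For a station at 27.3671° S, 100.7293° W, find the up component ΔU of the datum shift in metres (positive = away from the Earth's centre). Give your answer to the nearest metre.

At φ = -27.3671°, λ = -100.7293°: sin φ = -0.459690, cos φ = 0.888079, sin λ = -0.982518, cos λ = -0.186169.
ΔU = cos φ cos λ·ΔX + cos φ sin λ·ΔY + sin φ·ΔZ = (0.888079)(-0.186169)(212.3) + (0.888079)(-0.982518)(10.7) + (-0.459690)(361.1) = -210.43 m.

ΔU = -210 m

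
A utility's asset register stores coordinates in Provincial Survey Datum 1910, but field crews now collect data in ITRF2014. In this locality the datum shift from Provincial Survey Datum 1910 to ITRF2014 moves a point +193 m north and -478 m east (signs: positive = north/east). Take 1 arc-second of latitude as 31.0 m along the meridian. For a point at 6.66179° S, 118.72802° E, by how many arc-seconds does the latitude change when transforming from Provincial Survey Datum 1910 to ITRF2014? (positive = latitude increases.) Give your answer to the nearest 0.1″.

1″ of latitude = 31.00 m, so Δφ = 193.0 / 31.00 = 6.226″.

Δφ = 6.2″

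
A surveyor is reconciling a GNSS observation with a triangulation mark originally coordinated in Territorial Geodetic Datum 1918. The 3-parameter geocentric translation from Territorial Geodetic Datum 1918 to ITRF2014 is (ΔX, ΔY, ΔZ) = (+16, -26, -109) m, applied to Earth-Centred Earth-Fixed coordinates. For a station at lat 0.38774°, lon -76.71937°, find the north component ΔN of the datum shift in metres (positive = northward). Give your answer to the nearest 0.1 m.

ΔN = -109.2 m

The local north axis is (−sin φ cos λ, −sin φ sin λ, cos φ), giving ΔN = -0.025 − 0.171 − 108.998 = -109.19 m.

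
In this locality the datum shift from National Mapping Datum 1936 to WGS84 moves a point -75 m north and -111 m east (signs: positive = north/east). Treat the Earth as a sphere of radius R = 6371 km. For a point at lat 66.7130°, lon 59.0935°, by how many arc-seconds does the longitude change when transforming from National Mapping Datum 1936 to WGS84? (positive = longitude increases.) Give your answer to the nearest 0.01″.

At latitude 66.7130°, cos φ = 0.395337.
One radian of longitude at latitude φ spans R cos φ, so Δλ = ΔE / (R cos φ) = -111.0 / (6371000 × 0.395337) = -4.4070e-05 rad = -9.090″.

Δλ = -9.09″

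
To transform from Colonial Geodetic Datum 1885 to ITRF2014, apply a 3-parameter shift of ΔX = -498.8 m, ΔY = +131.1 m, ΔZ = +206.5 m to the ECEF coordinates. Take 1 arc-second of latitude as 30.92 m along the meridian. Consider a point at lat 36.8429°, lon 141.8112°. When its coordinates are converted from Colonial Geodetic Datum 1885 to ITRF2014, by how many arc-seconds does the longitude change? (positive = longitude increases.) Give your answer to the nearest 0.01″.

Δλ = 8.30″

sin φ = 0.599623, cos φ = 0.800283, sin λ = 0.618255, cos λ = -0.785978.
East component: ΔE = −sin λ·ΔX + cos λ·ΔY = −(0.618255)(-498.8) + (-0.785978)(131.1) = 205.34 m.
1° of latitude spans 3600 × 30.92 = 111312 m; at latitude φ, 1° of longitude spans that × cos φ = 89081.1 m, so Δλ = 205.34 / 89081.1 × 3600 = 8.298″.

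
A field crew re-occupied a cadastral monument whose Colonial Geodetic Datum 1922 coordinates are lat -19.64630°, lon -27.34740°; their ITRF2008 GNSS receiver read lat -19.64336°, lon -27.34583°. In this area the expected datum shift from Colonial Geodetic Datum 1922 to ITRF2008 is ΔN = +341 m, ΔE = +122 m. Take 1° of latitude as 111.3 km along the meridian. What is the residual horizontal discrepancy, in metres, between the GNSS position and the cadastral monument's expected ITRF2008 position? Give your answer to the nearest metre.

Observed coordinate differences: Δφ = +0.00294°, Δλ = +0.00157°.
Converting to metres (1° lat = 111300 m, cos φ = 0.941786): observed ΔN = 327.2 m, observed ΔE = 164.6 m.
Subtracting the expected shift leaves a residual of 327.2 − (341) = -13.8 m north and 164.6 − (122) = 42.6 m east.
Residual distance = √((-13.8)² + 42.6²) = 44.7 m.

45 m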